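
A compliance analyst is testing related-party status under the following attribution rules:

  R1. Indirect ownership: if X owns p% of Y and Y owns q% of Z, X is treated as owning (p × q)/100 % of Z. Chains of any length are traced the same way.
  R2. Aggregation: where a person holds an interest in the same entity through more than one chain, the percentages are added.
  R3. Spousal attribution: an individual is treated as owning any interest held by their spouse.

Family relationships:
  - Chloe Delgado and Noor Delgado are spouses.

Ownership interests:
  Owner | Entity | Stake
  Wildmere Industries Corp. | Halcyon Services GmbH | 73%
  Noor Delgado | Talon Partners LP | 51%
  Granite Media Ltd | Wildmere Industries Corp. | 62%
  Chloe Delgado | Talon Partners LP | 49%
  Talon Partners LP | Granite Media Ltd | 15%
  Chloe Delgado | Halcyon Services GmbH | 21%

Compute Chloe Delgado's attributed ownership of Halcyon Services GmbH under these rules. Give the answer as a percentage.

27.789%

By spousal attribution (R3), Chloe Delgado is treated as also owning Noor Delgado's interest in Talon Partners LP, giving 49% + 51% = 100%.
Chain via Talon Partners LP → Granite Media Ltd → Wildmere Industries Corp. (R1): 100% × 15% × 62% × 73% = 6.789% of Halcyon Services GmbH.
Direct interest in Halcyon Services GmbH: 21%.
Aggregating (R2): 6.789% + 21% = 27.789%.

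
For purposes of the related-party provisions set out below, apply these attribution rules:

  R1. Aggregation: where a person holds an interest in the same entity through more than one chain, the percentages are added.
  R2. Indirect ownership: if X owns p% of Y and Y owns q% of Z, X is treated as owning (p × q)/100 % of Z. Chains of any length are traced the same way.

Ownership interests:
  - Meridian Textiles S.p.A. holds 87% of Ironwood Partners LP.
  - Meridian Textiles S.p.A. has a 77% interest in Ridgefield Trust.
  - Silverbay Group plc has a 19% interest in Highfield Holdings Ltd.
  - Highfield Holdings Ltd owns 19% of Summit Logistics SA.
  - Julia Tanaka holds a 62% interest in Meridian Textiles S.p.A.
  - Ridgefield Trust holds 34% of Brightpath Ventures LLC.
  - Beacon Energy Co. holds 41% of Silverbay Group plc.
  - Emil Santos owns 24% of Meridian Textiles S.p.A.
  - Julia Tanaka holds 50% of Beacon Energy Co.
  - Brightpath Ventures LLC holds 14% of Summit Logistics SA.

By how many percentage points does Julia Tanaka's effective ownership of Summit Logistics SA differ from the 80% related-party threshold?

76.987526

Chain via Beacon Energy Co. → Silverbay Group plc → Highfield Holdings Ltd (R2): 50% × 41% × 19% × 19% = 0.74005% of Summit Logistics SA.
Chain via Meridian Textiles S.p.A. → Ridgefield Trust → Brightpath Ventures LLC (R2): 62% × 77% × 34% × 14% = 2.272424% of Summit Logistics SA.
Aggregating (R1): 0.74005% + 2.272424% = 3.012474%.
3.012474% falls short of the 80% threshold by 76.987526 percentage points.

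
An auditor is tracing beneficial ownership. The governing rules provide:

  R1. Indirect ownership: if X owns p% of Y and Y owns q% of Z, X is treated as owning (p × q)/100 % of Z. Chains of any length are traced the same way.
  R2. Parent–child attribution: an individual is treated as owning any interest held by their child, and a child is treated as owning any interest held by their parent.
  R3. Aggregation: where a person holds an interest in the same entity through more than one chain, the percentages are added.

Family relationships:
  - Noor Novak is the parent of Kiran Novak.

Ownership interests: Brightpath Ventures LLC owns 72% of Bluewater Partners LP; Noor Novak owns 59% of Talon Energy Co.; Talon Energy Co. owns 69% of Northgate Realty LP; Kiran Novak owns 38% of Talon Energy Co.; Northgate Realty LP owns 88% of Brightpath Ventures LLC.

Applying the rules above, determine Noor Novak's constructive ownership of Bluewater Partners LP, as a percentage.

By parent–child attribution (R2), Noor Novak is treated as also owning Kiran Novak's interest in Talon Energy Co, giving 59% + 38% = 97%.
Chain via Talon Energy Co. → Northgate Realty LP → Brightpath Ventures LLC (R1): 97% × 69% × 88% × 72% = 42.406848% of Bluewater Partners LP.

42.406848%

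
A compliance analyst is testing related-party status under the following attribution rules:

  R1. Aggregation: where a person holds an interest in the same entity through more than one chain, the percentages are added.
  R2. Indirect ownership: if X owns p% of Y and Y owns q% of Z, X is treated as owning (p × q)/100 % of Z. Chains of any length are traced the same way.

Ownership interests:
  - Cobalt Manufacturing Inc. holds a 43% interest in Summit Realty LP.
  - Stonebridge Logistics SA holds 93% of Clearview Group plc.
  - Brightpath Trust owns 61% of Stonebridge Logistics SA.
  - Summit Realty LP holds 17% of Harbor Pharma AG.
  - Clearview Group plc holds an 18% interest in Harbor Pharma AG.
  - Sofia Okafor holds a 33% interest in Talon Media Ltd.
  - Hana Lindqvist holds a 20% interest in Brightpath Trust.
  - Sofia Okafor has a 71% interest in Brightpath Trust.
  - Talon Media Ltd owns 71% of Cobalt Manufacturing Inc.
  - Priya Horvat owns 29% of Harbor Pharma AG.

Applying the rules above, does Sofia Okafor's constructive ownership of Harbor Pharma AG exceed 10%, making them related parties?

No

Chain via Brightpath Trust → Stonebridge Logistics SA → Clearview Group plc (R2): 71% × 61% × 93% × 18% = 7.250094% of Harbor Pharma AG.
Chain via Talon Media Ltd → Cobalt Manufacturing Inc. → Summit Realty LP (R2): 33% × 71% × 43% × 17% = 1.712733% of Harbor Pharma AG.
Aggregating (R1): 7.250094% + 1.712733% = 8.962827%.
8.962827% does not exceed the 10% threshold, so Sofia is not a related party to Harbor Pharma AG.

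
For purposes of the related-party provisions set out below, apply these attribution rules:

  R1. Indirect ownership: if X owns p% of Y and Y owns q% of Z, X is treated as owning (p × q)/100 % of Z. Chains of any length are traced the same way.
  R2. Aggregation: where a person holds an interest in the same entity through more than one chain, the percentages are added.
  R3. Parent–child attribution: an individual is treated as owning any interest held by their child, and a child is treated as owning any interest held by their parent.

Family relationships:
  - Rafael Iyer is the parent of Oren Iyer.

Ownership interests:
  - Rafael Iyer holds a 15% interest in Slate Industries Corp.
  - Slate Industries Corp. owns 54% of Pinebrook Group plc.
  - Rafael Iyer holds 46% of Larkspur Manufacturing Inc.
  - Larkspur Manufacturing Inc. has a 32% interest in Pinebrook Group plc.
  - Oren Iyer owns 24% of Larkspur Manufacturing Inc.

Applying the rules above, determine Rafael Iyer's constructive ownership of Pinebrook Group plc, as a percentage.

By parent–child attribution (R3), Rafael Iyer is treated as also owning Oren Iyer's interest in Larkspur Manufacturing Inc, giving 46% + 24% = 70%.
Chain via Slate Industries Corp. (R1): 15% × 54% = 8.1% of Pinebrook Group plc.
Chain via Larkspur Manufacturing Inc. (R1): 70% × 32% = 22.4% of Pinebrook Group plc.
Aggregating (R2): 8.1% + 22.4% = 30.5%.

30.5%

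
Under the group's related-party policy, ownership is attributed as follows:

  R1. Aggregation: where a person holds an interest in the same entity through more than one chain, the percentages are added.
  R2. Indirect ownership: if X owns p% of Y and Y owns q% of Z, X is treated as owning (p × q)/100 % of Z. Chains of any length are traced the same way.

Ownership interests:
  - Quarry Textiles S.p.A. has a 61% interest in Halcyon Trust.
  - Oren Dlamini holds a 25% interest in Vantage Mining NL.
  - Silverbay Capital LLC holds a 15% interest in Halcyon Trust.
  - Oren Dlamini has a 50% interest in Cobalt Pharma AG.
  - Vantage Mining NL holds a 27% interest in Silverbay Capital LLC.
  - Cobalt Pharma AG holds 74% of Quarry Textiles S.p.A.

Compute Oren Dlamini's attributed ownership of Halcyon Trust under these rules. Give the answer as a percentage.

Chain via Cobalt Pharma AG → Quarry Textiles S.p.A. (R2): 50% × 74% × 61% = 22.57% of Halcyon Trust.
Chain via Vantage Mining NL → Silverbay Capital LLC (R2): 25% × 27% × 15% = 1.0125% of Halcyon Trust.
Aggregating (R1): 22.57% + 1.0125% = 23.5825%.

23.5825%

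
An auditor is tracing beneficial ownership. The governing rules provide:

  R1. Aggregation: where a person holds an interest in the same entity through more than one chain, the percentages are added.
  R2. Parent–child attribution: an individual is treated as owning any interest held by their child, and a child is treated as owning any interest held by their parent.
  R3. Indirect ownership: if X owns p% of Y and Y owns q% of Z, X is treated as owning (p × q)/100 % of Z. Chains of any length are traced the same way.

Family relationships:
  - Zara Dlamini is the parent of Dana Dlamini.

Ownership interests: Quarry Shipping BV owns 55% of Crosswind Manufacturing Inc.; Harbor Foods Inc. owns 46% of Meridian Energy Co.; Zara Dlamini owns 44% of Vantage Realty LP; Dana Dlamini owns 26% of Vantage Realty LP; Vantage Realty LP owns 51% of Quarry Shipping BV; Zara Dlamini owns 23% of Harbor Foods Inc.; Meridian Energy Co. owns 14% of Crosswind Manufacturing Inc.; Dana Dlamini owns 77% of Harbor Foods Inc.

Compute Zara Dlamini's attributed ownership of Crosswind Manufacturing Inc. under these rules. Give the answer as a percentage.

By parent–child attribution (R2), Zara Dlamini is treated as also owning Dana Dlamini's interest in Vantage Realty LP, giving 44% + 26% = 70%.
By parent–child attribution (R2), Zara Dlamini is treated as also owning Dana Dlamini's interest in Harbor Foods Inc, giving 23% + 77% = 100%.
Chain via Vantage Realty LP → Quarry Shipping BV (R3): 70% × 51% × 55% = 19.635% of Crosswind Manufacturing Inc.
Chain via Harbor Foods Inc. → Meridian Energy Co. (R3): 100% × 46% × 14% = 6.44% of Crosswind Manufacturing Inc.
Aggregating (R1): 19.635% + 6.44% = 26.075%.

26.075%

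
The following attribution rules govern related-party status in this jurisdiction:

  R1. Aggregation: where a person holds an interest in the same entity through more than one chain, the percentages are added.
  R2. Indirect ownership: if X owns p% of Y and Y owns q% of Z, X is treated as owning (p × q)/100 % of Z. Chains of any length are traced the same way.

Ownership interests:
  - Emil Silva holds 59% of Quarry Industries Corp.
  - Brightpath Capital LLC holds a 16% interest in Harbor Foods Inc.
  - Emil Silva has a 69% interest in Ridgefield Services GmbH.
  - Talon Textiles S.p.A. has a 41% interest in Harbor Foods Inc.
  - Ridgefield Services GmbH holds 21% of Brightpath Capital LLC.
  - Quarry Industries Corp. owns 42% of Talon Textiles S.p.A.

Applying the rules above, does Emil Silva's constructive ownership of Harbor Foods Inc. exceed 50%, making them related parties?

Chain via Ridgefield Services GmbH → Brightpath Capital LLC (R2): 69% × 21% × 16% = 2.3184% of Harbor Foods Inc.
Chain via Quarry Industries Corp. → Talon Textiles S.p.A. (R2): 59% × 42% × 41% = 10.1598% of Harbor Foods Inc.
Aggregating (R1): 2.3184% + 10.1598% = 12.4782%.
12.4782% does not exceed the 50% threshold, so Emil is not a related party to Harbor Foods Inc.

No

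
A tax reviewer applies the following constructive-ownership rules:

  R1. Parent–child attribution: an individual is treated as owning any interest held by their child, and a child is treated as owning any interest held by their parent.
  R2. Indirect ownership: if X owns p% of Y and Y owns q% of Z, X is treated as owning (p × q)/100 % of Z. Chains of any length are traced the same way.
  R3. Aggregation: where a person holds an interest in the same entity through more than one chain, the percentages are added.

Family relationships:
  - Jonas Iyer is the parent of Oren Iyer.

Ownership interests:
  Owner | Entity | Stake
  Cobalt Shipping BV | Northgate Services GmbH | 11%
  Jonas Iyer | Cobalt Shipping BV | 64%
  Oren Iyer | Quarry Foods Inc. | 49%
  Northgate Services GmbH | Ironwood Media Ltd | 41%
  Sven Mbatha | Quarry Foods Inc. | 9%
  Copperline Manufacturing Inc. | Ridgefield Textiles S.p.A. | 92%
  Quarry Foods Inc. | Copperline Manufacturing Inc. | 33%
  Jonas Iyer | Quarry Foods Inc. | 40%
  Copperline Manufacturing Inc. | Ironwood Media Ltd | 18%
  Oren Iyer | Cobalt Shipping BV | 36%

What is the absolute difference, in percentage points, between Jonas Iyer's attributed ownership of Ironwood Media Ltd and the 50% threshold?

By parent–child attribution (R1), Jonas Iyer is treated as also owning Oren Iyer's interest in Quarry Foods Inc, giving 40% + 49% = 89%.
By parent–child attribution (R1), Jonas Iyer is treated as also owning Oren Iyer's interest in Cobalt Shipping BV, giving 64% + 36% = 100%.
Chain via Quarry Foods Inc. → Copperline Manufacturing Inc. (R2): 89% × 33% × 18% = 5.2866% of Ironwood Media Ltd.
Chain via Cobalt Shipping BV → Northgate Services GmbH (R2): 100% × 11% × 41% = 4.51% of Ironwood Media Ltd.
Aggregating (R3): 5.2866% + 4.51% = 9.7966%.
9.7966% falls short of the 50% threshold by 40.2034 percentage points.

40.2034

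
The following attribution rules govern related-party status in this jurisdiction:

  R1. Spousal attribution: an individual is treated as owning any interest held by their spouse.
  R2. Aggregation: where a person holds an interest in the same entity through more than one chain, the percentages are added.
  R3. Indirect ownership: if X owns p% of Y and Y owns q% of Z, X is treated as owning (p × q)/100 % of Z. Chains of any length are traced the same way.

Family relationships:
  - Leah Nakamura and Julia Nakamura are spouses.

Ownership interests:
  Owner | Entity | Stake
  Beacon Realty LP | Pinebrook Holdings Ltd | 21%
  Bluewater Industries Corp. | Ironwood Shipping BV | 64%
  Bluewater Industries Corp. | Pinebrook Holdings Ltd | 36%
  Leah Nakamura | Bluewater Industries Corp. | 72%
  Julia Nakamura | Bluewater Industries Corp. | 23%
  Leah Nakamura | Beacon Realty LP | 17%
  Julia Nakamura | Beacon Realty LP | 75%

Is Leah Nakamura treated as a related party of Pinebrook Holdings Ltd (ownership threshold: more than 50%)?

Yes

By spousal attribution (R1), Leah Nakamura is treated as also owning Julia Nakamura's interest in Bluewater Industries Corp, giving 72% + 23% = 95%.
By spousal attribution (R1), Leah Nakamura is treated as also owning Julia Nakamura's interest in Beacon Realty LP, giving 17% + 75% = 92%.
Chain via Bluewater Industries Corp. (R3): 95% × 36% = 34.2% of Pinebrook Holdings Ltd.
Chain via Beacon Realty LP (R3): 92% × 21% = 19.32% of Pinebrook Holdings Ltd.
Aggregating (R2): 34.2% + 19.32% = 53.52%.
53.52% exceeds the 50% threshold, so Leah is a related party to Pinebrook Holdings Ltd.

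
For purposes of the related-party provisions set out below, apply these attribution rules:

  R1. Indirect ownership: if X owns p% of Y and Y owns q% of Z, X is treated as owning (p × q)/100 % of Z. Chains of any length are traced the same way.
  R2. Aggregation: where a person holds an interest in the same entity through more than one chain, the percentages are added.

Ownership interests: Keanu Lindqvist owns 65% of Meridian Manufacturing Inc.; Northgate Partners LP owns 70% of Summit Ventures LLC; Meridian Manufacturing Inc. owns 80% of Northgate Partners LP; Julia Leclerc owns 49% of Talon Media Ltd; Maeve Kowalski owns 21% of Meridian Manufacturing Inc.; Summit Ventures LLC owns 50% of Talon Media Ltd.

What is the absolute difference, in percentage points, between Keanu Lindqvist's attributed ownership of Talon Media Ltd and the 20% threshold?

1.8

Chain via Meridian Manufacturing Inc. → Northgate Partners LP → Summit Ventures LLC (R1): 65% × 80% × 70% × 50% = 18.2% of Talon Media Ltd.
18.2% falls short of the 20% threshold by 1.8 percentage points.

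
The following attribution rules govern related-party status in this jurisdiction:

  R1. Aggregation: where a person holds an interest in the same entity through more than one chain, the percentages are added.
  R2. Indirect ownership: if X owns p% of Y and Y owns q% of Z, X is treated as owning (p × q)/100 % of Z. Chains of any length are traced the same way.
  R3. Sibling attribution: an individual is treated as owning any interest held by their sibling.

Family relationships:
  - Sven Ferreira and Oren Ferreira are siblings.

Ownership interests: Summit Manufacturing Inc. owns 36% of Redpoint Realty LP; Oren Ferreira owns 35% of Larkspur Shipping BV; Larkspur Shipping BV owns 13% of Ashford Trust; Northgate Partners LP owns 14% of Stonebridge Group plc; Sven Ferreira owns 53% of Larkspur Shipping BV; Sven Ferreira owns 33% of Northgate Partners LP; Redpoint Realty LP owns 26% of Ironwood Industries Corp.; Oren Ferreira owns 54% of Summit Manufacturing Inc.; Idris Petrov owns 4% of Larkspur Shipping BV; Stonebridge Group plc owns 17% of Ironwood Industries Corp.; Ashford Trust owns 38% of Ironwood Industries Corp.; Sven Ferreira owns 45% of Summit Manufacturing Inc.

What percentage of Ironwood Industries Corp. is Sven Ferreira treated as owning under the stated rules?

By sibling attribution (R3), Sven Ferreira is treated as also owning Oren Ferreira's interest in Summit Manufacturing Inc, giving 45% + 54% = 99%.
By sibling attribution (R3), Sven Ferreira is treated as also owning Oren Ferreira's interest in Larkspur Shipping BV, giving 53% + 35% = 88%.
Chain via Northgate Partners LP → Stonebridge Group plc (R2): 33% × 14% × 17% = 0.7854% of Ironwood Industries Corp.
Chain via Summit Manufacturing Inc. → Redpoint Realty LP (R2): 99% × 36% × 26% = 9.2664% of Ironwood Industries Corp.
Chain via Larkspur Shipping BV → Ashford Trust (R2): 88% × 13% × 38% = 4.3472% of Ironwood Industries Corp.
Aggregating (R1): 0.7854% + 9.2664% + 4.3472% = 14.399%.

14.399%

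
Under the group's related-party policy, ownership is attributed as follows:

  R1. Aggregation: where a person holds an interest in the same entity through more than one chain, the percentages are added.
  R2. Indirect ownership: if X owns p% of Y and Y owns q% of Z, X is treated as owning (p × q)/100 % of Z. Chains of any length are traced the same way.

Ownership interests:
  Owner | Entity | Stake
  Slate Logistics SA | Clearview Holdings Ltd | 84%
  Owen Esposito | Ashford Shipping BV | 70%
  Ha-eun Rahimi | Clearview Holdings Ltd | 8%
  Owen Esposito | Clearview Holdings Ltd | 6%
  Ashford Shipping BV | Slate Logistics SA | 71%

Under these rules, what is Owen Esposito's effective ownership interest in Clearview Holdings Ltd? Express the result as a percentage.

Chain via Ashford Shipping BV → Slate Logistics SA (R2): 70% × 71% × 84% = 41.748% of Clearview Holdings Ltd.
Direct interest in Clearview Holdings Ltd: 6%.
Aggregating (R1): 41.748% + 6% = 47.748%.

47.748%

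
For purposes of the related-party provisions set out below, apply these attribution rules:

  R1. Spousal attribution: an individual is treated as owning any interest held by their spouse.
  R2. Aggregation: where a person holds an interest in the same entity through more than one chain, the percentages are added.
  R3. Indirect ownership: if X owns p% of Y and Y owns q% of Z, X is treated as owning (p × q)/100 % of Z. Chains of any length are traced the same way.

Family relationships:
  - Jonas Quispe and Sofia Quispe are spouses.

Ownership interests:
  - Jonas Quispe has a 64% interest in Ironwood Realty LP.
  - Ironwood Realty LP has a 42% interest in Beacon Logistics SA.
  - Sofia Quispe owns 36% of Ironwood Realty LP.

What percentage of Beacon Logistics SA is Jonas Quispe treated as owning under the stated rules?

42%

By spousal attribution (R1), Jonas Quispe is treated as also owning Sofia Quispe's interest in Ironwood Realty LP, giving 64% + 36% = 100%.
Chain via Ironwood Realty LP (R3): 100% × 42% = 42% of Beacon Logistics SA.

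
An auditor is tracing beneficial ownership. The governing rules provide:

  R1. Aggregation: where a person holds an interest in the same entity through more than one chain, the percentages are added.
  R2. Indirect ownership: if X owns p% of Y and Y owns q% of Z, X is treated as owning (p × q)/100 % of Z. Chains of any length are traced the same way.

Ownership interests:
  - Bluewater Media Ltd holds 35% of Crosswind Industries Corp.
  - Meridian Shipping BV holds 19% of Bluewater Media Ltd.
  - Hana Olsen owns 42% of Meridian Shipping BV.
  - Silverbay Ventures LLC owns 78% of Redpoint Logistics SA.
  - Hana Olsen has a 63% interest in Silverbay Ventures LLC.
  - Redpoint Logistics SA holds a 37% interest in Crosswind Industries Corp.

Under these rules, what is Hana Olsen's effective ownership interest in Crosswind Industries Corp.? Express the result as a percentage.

20.9748%

Chain via Meridian Shipping BV → Bluewater Media Ltd (R2): 42% × 19% × 35% = 2.793% of Crosswind Industries Corp.
Chain via Silverbay Ventures LLC → Redpoint Logistics SA (R2): 63% × 78% × 37% = 18.1818% of Crosswind Industries Corp.
Aggregating (R1): 2.793% + 18.1818% = 20.9748%.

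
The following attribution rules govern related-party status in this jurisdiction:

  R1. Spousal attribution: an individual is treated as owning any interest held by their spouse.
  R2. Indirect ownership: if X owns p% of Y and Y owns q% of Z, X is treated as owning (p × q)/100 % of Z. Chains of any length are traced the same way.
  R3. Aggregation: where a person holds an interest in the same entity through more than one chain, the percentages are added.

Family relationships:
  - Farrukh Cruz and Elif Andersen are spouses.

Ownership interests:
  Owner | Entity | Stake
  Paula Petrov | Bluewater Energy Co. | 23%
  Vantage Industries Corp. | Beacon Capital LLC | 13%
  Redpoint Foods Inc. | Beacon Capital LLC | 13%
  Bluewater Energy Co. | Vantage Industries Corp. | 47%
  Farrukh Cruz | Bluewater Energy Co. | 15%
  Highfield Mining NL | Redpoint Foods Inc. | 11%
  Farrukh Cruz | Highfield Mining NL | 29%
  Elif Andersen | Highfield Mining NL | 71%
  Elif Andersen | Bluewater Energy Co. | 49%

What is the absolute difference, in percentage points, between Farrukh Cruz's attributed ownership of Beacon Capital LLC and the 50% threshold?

44.6596

By spousal attribution (R1), Farrukh Cruz is treated as also owning Elif Andersen's interest in Highfield Mining NL, giving 29% + 71% = 100%.
By spousal attribution (R1), Farrukh Cruz is treated as also owning Elif Andersen's interest in Bluewater Energy Co, giving 15% + 49% = 64%.
Chain via Highfield Mining NL → Redpoint Foods Inc. (R2): 100% × 11% × 13% = 1.43% of Beacon Capital LLC.
Chain via Bluewater Energy Co. → Vantage Industries Corp. (R2): 64% × 47% × 13% = 3.9104% of Beacon Capital LLC.
Aggregating (R3): 1.43% + 3.9104% = 5.3404%.
5.3404% falls short of the 50% threshold by 44.6596 percentage points.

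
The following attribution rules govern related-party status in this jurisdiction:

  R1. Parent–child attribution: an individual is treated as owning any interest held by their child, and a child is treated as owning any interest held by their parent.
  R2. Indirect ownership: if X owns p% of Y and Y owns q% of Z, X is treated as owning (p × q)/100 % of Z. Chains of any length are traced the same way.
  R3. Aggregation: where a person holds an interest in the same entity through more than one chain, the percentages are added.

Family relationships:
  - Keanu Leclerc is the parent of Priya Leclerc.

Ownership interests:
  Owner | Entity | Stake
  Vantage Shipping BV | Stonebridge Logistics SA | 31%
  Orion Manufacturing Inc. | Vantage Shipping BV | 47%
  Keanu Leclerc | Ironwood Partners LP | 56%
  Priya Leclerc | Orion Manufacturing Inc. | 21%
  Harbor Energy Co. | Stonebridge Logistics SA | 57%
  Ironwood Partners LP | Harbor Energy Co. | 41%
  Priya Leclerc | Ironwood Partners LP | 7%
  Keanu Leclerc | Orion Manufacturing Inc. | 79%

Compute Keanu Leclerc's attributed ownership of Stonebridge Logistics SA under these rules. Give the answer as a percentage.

29.2931%

By parent–child attribution (R1), Keanu Leclerc is treated as also owning Priya Leclerc's interest in Ironwood Partners LP, giving 56% + 7% = 63%.
By parent–child attribution (R1), Keanu Leclerc is treated as also owning Priya Leclerc's interest in Orion Manufacturing Inc, giving 79% + 21% = 100%.
Chain via Ironwood Partners LP → Harbor Energy Co. (R2): 63% × 41% × 57% = 14.7231% of Stonebridge Logistics SA.
Chain via Orion Manufacturing Inc. → Vantage Shipping BV (R2): 100% × 47% × 31% = 14.57% of Stonebridge Logistics SA.
Aggregating (R3): 14.7231% + 14.57% = 29.2931%.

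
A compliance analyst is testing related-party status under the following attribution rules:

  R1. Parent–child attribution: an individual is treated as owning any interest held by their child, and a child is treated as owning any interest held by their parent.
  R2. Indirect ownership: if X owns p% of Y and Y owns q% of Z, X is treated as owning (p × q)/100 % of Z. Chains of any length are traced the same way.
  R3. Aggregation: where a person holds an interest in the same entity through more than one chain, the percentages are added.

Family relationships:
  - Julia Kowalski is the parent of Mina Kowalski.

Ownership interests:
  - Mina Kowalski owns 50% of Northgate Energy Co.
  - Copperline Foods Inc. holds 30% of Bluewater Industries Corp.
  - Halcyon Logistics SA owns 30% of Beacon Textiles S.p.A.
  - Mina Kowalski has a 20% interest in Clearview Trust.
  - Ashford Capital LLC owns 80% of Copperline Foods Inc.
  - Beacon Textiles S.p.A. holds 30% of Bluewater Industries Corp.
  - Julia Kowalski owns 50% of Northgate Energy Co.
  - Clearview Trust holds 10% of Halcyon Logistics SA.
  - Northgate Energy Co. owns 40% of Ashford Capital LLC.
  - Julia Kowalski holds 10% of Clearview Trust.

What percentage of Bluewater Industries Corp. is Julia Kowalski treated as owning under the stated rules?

9.87%

By parent–child attribution (R1), Julia Kowalski is treated as also owning Mina Kowalski's interest in Northgate Energy Co, giving 50% + 50% = 100%.
By parent–child attribution (R1), Julia Kowalski is treated as also owning Mina Kowalski's interest in Clearview Trust, giving 10% + 20% = 30%.
Chain via Northgate Energy Co. → Ashford Capital LLC → Copperline Foods Inc. (R2): 100% × 40% × 80% × 30% = 9.6% of Bluewater Industries Corp.
Chain via Clearview Trust → Halcyon Logistics SA → Beacon Textiles S.p.A. (R2): 30% × 10% × 30% × 30% = 0.27% of Bluewater Industries Corp.
Aggregating (R3): 9.6% + 0.27% = 9.87%.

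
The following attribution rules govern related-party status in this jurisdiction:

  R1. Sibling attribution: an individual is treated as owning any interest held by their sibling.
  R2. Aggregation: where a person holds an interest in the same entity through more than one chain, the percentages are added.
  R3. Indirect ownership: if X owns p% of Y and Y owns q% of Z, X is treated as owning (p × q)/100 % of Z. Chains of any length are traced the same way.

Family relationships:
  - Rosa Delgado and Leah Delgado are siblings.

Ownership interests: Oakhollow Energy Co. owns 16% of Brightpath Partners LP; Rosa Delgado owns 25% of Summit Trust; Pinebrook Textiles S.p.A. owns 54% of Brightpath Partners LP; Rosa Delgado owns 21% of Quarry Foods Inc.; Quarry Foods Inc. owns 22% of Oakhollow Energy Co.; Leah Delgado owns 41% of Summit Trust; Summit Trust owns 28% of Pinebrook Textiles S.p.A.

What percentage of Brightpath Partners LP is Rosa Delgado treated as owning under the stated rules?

10.7184%

By sibling attribution (R1), Rosa Delgado is treated as also owning Leah Delgado's interest in Summit Trust, giving 25% + 41% = 66%.
Chain via Quarry Foods Inc. → Oakhollow Energy Co. (R3): 21% × 22% × 16% = 0.7392% of Brightpath Partners LP.
Chain via Summit Trust → Pinebrook Textiles S.p.A. (R3): 66% × 28% × 54% = 9.9792% of Brightpath Partners LP.
Aggregating (R2): 0.7392% + 9.9792% = 10.7184%.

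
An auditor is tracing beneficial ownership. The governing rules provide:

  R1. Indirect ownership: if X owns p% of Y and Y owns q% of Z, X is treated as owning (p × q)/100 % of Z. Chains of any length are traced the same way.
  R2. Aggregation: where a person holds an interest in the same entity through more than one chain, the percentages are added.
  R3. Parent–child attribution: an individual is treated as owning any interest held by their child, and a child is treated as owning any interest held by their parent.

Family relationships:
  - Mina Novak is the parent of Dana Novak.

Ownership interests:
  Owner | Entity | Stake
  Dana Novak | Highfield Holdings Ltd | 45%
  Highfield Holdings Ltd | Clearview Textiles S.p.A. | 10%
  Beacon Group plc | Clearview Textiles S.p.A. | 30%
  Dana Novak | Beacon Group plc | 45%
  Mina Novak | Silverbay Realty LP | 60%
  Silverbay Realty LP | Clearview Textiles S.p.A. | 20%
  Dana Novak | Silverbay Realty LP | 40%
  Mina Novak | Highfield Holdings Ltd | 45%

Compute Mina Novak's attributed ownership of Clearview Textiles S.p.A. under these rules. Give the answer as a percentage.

42.5%

By parent–child attribution (R3), Mina Novak is treated as also owning Dana Novak's interest in Silverbay Realty LP, giving 60% + 40% = 100%.
By parent–child attribution (R3), Mina Novak is treated as also owning Dana Novak's interest in Highfield Holdings Ltd, giving 45% + 45% = 90%.
By parent–child attribution (R3), Mina Novak is treated as owning Dana Novak's 45% interest in Beacon Group plc.
Chain via Silverbay Realty LP (R1): 100% × 20% = 20% of Clearview Textiles S.p.A.
Chain via Highfield Holdings Ltd (R1): 90% × 10% = 9% of Clearview Textiles S.p.A.
Chain via Beacon Group plc (R1): 45% × 30% = 13.5% of Clearview Textiles S.p.A.
Aggregating (R2): 20% + 9% + 13.5% = 42.5%.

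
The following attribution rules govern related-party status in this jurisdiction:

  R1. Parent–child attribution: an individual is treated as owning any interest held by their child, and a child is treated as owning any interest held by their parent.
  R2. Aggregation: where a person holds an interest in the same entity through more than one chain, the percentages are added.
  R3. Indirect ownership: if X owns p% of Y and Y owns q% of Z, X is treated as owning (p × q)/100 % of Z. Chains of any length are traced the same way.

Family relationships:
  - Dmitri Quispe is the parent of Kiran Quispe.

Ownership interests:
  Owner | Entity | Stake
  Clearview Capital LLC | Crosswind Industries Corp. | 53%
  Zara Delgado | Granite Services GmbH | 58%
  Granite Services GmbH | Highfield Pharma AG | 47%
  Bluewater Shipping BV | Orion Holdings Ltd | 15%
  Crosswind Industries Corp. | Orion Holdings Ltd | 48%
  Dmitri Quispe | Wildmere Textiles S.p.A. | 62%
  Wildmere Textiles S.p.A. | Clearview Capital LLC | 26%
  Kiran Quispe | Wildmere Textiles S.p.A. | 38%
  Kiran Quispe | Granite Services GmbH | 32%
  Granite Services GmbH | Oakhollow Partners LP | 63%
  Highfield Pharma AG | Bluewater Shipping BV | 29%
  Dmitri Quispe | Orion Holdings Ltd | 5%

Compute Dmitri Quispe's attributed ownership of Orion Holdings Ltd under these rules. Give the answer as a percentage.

By parent–child attribution (R1), Dmitri Quispe is treated as also owning Kiran Quispe's interest in Wildmere Textiles S.p.A, giving 62% + 38% = 100%.
By parent–child attribution (R1), Dmitri Quispe is treated as owning Kiran Quispe's 32% interest in Granite Services GmbH.
Chain via Wildmere Textiles S.p.A. → Clearview Capital LLC → Crosswind Industries Corp. (R3): 100% × 26% × 53% × 48% = 6.6144% of Orion Holdings Ltd.
Direct interest in Orion Holdings Ltd: 5%.
Chain via Granite Services GmbH → Highfield Pharma AG → Bluewater Shipping BV (R3): 32% × 47% × 29% × 15% = 0.65424% of Orion Holdings Ltd.
Aggregating (R2): 6.6144% + 5% + 0.65424% = 12.26864%.

12.26864%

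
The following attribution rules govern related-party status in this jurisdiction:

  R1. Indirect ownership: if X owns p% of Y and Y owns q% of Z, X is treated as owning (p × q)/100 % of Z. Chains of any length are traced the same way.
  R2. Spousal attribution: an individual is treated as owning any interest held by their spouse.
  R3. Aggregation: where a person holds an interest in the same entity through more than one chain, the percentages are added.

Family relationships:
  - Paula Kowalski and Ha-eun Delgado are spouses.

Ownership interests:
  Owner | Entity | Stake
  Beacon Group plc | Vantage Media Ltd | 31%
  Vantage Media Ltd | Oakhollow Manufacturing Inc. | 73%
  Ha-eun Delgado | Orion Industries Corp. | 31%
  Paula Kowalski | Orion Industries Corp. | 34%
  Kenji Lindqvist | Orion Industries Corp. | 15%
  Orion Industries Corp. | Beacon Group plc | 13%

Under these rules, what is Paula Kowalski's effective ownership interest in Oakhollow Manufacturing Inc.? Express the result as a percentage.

By spousal attribution (R2), Paula Kowalski is treated as also owning Ha-eun Delgado's interest in Orion Industries Corp, giving 34% + 31% = 65%.
Chain via Orion Industries Corp. → Beacon Group plc → Vantage Media Ltd (R1): 65% × 13% × 31% × 73% = 1.912235% of Oakhollow Manufacturing Inc.

1.912235%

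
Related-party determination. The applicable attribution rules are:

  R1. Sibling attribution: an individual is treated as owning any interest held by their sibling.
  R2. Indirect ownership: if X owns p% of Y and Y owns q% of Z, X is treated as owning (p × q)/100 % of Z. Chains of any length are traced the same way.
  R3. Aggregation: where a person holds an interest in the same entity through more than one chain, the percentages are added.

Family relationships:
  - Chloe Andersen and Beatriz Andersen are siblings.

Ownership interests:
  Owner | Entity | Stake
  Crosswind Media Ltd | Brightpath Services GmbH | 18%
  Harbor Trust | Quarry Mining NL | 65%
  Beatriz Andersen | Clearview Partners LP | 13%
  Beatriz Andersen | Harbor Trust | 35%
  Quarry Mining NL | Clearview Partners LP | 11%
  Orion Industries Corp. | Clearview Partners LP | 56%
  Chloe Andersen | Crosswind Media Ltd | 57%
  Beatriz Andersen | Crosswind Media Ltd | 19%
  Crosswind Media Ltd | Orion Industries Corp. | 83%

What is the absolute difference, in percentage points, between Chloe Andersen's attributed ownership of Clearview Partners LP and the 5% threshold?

By sibling attribution (R1), Chloe Andersen is treated as also owning Beatriz Andersen's interest in Crosswind Media Ltd, giving 57% + 19% = 76%.
By sibling attribution (R1), Chloe Andersen is treated as owning Beatriz Andersen's 35% interest in Harbor Trust.
By sibling attribution (R1), Chloe Andersen is treated as owning Beatriz Andersen's 13% interest in Clearview Partners LP.
Chain via Crosswind Media Ltd → Orion Industries Corp. (R2): 76% × 83% × 56% = 35.3248% of Clearview Partners LP.
Chain via Harbor Trust → Quarry Mining NL (R2): 35% × 65% × 11% = 2.5025% of Clearview Partners LP.
Direct interest in Clearview Partners LP: 13%.
Aggregating (R3): 35.3248% + 2.5025% + 13% = 50.8273%.
50.8273% exceeds the 5% threshold by 45.8273 percentage points.

45.8273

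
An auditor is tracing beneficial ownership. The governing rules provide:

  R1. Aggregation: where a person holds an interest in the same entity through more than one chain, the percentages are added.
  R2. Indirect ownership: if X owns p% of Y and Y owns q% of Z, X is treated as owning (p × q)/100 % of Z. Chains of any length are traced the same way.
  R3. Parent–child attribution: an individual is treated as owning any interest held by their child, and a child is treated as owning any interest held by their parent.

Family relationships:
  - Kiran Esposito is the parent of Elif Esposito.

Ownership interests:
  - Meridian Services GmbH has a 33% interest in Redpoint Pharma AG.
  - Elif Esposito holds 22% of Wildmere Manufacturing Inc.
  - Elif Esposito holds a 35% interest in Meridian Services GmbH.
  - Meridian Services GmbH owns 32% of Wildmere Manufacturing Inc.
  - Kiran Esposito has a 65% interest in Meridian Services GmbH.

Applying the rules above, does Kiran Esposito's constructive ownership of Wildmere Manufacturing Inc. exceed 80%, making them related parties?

By parent–child attribution (R3), Kiran Esposito is treated as also owning Elif Esposito's interest in Meridian Services GmbH, giving 65% + 35% = 100%.
By parent–child attribution (R3), Kiran Esposito is treated as owning Elif Esposito's 22% interest in Wildmere Manufacturing Inc.
Chain via Meridian Services GmbH (R2): 100% × 32% = 32% of Wildmere Manufacturing Inc.
Direct interest in Wildmere Manufacturing Inc: 22%.
Aggregating (R1): 32% + 22% = 54%.
54% does not exceed the 80% threshold, so Kiran is not a related party to Wildmere Manufacturing Inc.

No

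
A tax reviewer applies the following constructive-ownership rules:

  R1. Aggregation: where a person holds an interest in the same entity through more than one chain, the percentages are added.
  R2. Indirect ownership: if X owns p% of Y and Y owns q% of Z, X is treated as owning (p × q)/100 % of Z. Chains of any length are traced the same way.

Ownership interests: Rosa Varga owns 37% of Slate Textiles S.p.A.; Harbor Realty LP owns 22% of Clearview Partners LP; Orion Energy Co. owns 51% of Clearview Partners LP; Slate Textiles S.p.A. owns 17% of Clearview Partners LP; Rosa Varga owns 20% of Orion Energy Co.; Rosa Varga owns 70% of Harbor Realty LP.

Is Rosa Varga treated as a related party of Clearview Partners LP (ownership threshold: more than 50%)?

Chain via Orion Energy Co. (R2): 20% × 51% = 10.2% of Clearview Partners LP.
Chain via Slate Textiles S.p.A. (R2): 37% × 17% = 6.29% of Clearview Partners LP.
Chain via Harbor Realty LP (R2): 70% × 22% = 15.4% of Clearview Partners LP.
Aggregating (R1): 10.2% + 6.29% + 15.4% = 31.89%.
31.89% does not exceed the 50% threshold, so Rosa is not a related party to Clearview Partners LP.

No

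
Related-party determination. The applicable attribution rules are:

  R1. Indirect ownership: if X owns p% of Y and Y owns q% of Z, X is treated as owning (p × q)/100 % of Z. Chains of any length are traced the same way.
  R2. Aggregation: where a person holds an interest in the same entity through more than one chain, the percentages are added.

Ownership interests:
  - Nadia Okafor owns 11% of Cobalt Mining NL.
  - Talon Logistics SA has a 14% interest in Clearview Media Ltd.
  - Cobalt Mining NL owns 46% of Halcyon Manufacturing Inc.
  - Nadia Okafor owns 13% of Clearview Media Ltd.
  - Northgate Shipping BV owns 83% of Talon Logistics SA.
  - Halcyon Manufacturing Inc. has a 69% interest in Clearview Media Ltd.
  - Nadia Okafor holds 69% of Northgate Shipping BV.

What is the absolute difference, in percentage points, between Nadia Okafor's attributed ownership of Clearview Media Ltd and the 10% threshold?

Chain via Northgate Shipping BV → Talon Logistics SA (R1): 69% × 83% × 14% = 8.0178% of Clearview Media Ltd.
Chain via Cobalt Mining NL → Halcyon Manufacturing Inc. (R1): 11% × 46% × 69% = 3.4914% of Clearview Media Ltd.
Direct interest in Clearview Media Ltd: 13%.
Aggregating (R2): 8.0178% + 3.4914% + 13% = 24.5092%.
24.5092% exceeds the 10% threshold by 14.5092 percentage points.

14.5092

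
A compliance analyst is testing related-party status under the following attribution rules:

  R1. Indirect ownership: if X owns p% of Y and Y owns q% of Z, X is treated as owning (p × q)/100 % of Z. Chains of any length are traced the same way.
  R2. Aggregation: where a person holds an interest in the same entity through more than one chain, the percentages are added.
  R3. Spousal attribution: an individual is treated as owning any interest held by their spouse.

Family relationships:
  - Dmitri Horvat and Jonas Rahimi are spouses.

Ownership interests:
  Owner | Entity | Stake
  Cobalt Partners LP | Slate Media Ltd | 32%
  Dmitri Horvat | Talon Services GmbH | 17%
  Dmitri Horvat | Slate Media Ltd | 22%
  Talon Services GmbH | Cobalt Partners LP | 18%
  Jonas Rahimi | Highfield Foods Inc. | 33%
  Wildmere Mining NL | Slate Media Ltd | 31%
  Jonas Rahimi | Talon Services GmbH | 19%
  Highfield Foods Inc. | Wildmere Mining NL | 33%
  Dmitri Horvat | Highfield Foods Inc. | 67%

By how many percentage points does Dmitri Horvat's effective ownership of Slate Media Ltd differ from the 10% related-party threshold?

By spousal attribution (R3), Dmitri Horvat is treated as also owning Jonas Rahimi's interest in Highfield Foods Inc, giving 67% + 33% = 100%.
By spousal attribution (R3), Dmitri Horvat is treated as also owning Jonas Rahimi's interest in Talon Services GmbH, giving 17% + 19% = 36%.
Chain via Highfield Foods Inc. → Wildmere Mining NL (R1): 100% × 33% × 31% = 10.23% of Slate Media Ltd.
Chain via Talon Services GmbH → Cobalt Partners LP (R1): 36% × 18% × 32% = 2.0736% of Slate Media Ltd.
Direct interest in Slate Media Ltd: 22%.
Aggregating (R2): 10.23% + 2.0736% + 22% = 34.3036%.
34.3036% exceeds the 10% threshold by 24.3036 percentage points.

24.3036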